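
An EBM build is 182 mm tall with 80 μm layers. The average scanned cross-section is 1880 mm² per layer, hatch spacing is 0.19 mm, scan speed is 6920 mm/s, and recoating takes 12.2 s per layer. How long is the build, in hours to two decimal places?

Layers = ⌈182/0.08⌉ = 2275.
Per-layer scan distance = 1880 / 0.19 = 9894.7 mm.
Per-layer scan time = 9894.7 / 6920, so 1.4299 s.
Time per layer: 1.4299 + 12.2 → 13.6299 s.
Build time = 2275 × 13.6299 = 31008.0225 s = 8.61 hours.

8.61 hours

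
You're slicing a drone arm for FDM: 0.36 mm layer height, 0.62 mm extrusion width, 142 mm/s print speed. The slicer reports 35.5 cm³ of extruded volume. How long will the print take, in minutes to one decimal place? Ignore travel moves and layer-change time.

18.7 minutes

Bead cross-section = 0.36 × 0.62 = 0.2232 mm².
Total extruded path = 35500/0.2232 = 159050.2 mm.
Extrusion time = 159050.2 / 142 = 1120.1 s.
1120.1 s = 18.7 minutes.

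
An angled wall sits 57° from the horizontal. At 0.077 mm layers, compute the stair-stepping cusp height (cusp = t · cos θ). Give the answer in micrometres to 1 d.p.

41.9 μm

Cusp = layer height × cos(57°) = 0.077 × 0.5446 = 0.041934 mm = 41.9 μm.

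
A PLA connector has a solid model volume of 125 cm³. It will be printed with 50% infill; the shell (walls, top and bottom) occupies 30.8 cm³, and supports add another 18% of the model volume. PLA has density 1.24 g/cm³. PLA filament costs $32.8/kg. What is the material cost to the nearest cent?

$4.08

Infill region = 125 − 30.8, so 94.2 cm³.
Infill volume: 0.50 × 94.2 → 47.1 cm³.
Support: 0.18 × 125 → 22.5 cm³.
Total extruded = 30.8 + 47.1 + 22.5, so 100.4 cm³.
Mass = 100.4 × 1.24, so 124.496 g.
At $32.8/kg: 124.496/1000 × 32.8 = $4.08.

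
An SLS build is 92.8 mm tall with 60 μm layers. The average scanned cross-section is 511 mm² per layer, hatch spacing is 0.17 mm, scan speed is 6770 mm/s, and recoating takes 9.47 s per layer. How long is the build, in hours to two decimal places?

Layers = ⌈92.8/0.06⌉ = 1547.
Scan path per layer = 511 / 0.17, so 3005.9 mm.
Laser time per layer: 3005.9 / 6770 → 0.444 s.
Time per layer: 0.444 + 9.47 → 9.914 s.
Build time = 1547 × 9.914 = 15336.958 s = 4.26 hours.

4.26 hours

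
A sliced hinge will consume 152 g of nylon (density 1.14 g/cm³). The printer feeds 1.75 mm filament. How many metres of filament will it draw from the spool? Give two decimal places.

55.43 m

Volume = 152 g / 1.14 g·cm⁻³ = 133.3333 cm³ = 133333.3 mm³.
Cross-section of 1.75 mm filament: π·(1.75/2)² = 2.4053 mm².
L = V/A = 133333.3/2.4053 = 55433.13 mm → 55.43 m.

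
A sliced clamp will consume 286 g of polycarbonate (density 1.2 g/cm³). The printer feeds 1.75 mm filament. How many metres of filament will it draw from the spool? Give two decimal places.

99.09 m

Extruded volume: 286/1.2 = 238.3333 cm³ (238333.3 mm³).
Cross-section of 1.75 mm filament: π·(1.75/2)² = 2.4053 mm².
L = V/A = 238333.3/2.4053 = 99086.73 mm → 99.09 m.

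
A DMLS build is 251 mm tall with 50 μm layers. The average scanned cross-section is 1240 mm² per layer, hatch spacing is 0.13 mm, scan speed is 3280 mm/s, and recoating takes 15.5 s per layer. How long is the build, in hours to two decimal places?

Layer count = ceil(251 / 0.05) = 5020.
Per-layer scan distance = 1240 / 0.13 = 9538.5 mm.
Scan time per layer: 9538.5 / 3280 → 2.9081 s.
Time per layer = 2.9081 + 15.5, so 18.4081 s.
Total: 5020 × 18.4081 s = 92408.662 s → 25.67 hours.

25.67 hours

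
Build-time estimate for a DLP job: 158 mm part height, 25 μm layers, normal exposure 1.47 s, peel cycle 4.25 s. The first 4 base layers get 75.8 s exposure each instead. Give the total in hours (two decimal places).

10.12 hours

Layer count = ceil(158 / 0.025) = 6320.
Bottom layers = 4 × (75.8 + 4.25), so 320.2 s.
Normal layers = 6316 × (1.47 + 4.25), so 36127.52 s.
Sum: 320.2 + 36127.52 = 36447.72 s → 10.12 hours.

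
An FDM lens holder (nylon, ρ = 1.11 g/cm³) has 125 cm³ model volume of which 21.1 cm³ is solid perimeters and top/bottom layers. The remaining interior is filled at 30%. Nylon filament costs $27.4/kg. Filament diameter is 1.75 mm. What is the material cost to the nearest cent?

$1.59

Volume inside the shell = 125 − 21.1, so 103.9 cm³.
Infill volume: 0.30 × 103.9 → 31.17 cm³.
Deposited volume: 21.1 + 31.17 → 52.27 cm³.
Mass = 52.27 × 1.11, so 58.0197 g.
Cost = 58.0197 g / 1000 × $27.4/kg = $1.59.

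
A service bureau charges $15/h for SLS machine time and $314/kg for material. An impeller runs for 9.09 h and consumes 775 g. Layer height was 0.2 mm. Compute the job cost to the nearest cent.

Machine-time cost: 15 × 9.09 → $136.35.
Material cost: 314 × 775/1000 → $243.35.
Job cost: 136.35 + 243.35 = $379.70.

$379.70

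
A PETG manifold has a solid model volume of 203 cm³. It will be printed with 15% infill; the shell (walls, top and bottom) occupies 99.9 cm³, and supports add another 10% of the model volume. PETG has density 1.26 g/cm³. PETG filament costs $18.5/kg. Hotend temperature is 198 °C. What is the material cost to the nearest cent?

Interior volume = 203 − 99.9, so 103.1 cm³.
Infill volume = 0.15 × 103.1, so 15.465 cm³.
Support: 0.10 × 203 → 20.3 cm³.
Deposited volume: 99.9 + 15.465 + 20.3 → 135.665 cm³.
Mass = 135.665 × 1.26, so 170.9379 g.
Cost = 170.9379 g / 1000 × $18.5/kg = $3.16.

$3.16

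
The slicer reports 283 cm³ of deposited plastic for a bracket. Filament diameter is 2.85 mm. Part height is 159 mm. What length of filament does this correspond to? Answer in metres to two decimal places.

Filament cross-section = π × (2.85/2)² = 6.3794 mm².
Length = 283 cm³ / 6.3794 mm² = 283000 / 6.3794 = 44361.54 mm = 44.36 m.

44.36 m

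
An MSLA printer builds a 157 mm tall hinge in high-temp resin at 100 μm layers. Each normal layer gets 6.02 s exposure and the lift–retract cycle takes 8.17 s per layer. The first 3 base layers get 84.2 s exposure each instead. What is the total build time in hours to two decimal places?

Layers = ⌈157/0.1⌉ = 1570.
Base layers = 3 × (84.2 + 8.17), so 277.11 s.
Normal layers = 1567 × (6.02 + 8.17) = 22235.73 s.
Sum: 277.11 + 22235.73 = 22512.84 s → 6.25 hours.

6.25 hours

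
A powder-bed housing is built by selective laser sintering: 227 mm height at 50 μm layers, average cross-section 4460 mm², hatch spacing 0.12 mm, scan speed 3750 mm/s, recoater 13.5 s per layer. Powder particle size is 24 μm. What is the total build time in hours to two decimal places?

29.52 hours

Number of layers: 227 / 0.05 → 4540 (rounded up).
Hatch length per layer = 4460 / 0.12 = 37166.7 mm.
Laser time per layer = 37166.7 / 3750 = 9.9111 s.
Per-layer time = 9.9111 + 13.5, so 23.4111 s.
Total: 4540 × 23.4111 s = 106286.394 s → 29.52 hours.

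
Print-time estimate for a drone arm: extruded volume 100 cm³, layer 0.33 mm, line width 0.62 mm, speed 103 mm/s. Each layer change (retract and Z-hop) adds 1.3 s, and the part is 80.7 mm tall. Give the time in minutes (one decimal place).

Bead cross-section = 0.33 × 0.62, so 0.2046 mm².
Toolpath length = 100 cm³ / 0.2046 mm² = 100000 / 0.2046 = 488758.6 mm.
Extrusion time = 488758.6 / 103 = 4745.2 s.
Layer count = ceil(80.7 / 0.33) = 245.
Z-hop total = 245 × 1.3 = 318.5 s.
Altogether 4745.2 + 318.5 = 5063.7 s, i.e. 84.4 minutes.

84.4 minutes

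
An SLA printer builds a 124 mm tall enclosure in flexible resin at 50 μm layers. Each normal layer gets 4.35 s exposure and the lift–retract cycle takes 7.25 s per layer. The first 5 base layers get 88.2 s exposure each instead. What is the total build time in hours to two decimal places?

8.11 hours

Number of layers: 124 / 0.05 → 2480 (rounded up).
Base layers: 5 × (88.2 + 7.25) → 477.25 s.
Normal layers = 2475 × (4.35 + 7.25), so 28710 s.
Total = 477.25 + 28710 = 29187.25 s = 8.11 hours.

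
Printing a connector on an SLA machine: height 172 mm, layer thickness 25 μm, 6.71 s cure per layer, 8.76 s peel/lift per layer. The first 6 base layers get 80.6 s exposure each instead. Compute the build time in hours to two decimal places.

Layer count = ceil(172 / 0.025) = 6880.
Bottom layers: 6 × (80.6 + 8.76) → 536.16 s.
Remaining layers = 6874 × (6.71 + 8.76) = 106340.78 s.
Sum: 536.16 + 106340.78 = 106876.94 s → 29.69 hours.

29.69 hours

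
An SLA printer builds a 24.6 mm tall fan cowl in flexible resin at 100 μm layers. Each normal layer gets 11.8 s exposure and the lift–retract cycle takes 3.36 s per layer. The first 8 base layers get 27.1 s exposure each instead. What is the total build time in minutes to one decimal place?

Layers = ⌈24.6/0.1⌉ = 246.
Burn-in layers: 8 × (27.1 + 3.36) → 243.68 s.
Remaining layers = 238 × (11.8 + 3.36), so 3608.08 s.
Total = 243.68 + 3608.08 = 3851.76 s = 64.2 minutes.

64.2 minutes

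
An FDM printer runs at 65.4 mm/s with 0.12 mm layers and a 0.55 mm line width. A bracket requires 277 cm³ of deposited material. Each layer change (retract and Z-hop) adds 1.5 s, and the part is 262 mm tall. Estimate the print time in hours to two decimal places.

Line area = 0.12 × 0.55, so 0.066 mm².
Total extruded path = 277000/0.066 = 4196969.7 mm.
Time extruding = 4196969.7 / 65.4, so 64173.8 s.
Number of layers: 262 / 0.12 → 2184 (rounded up).
Z-hop total: 2184 × 1.5 → 3276 s.
Altogether 64173.8 + 3276 = 67449.8 s, i.e. 18.74 hours.

18.74 hours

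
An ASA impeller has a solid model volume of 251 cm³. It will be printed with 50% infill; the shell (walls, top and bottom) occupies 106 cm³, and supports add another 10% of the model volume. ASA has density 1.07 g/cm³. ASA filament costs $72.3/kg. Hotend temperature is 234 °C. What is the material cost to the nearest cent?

$15.75

Interior volume = 251 − 106, so 145 cm³.
Infill volume: 0.50 × 145 → 72.5 cm³.
Support: 0.10 × 251 → 25.1 cm³.
Total extruded = 106 + 72.5 + 25.1 = 203.6 cm³.
Mass = 203.6 × 1.07, so 217.852 g.
At $72.3/kg: 217.852/1000 × 72.3 = $15.75.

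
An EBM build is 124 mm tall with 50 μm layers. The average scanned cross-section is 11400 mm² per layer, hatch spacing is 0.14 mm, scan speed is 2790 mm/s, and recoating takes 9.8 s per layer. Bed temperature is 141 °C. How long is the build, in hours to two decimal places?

26.86 hours

Layer count = ceil(124 / 0.05) = 2480.
Scan path per layer = 11400 / 0.14 = 81428.6 mm.
Beam time per layer = 81428.6 / 2790, so 29.1859 s.
Time per layer = 29.1859 + 9.8, so 38.9859 s.
Total: 2480 × 38.9859 s = 96685.032 s → 26.86 hours.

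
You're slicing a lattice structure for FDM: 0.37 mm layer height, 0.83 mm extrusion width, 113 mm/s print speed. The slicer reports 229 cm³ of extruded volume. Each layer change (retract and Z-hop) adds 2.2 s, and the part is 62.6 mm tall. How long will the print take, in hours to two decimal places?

1.94 hours

Extrusion cross-section = 0.37 × 0.83 = 0.3071 mm².
Path length: 229000 mm³ / 0.3071 mm² → 745685.4 mm.
Extrusion time = 745685.4 / 113 = 6599 s.
Number of layers: 62.6 / 0.37 → 170 (rounded up).
Layer-change overhead = 170 × 2.2, so 374 s.
Altogether 6599 + 374 = 6973 s, i.e. 1.94 hours.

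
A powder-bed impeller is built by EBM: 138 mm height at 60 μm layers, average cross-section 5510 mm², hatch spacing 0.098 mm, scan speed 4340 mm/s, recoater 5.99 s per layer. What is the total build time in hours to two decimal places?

Layer count = ceil(138 / 0.06) = 2300.
Hatch length per layer: 5510 / 0.098 → 56224.5 mm.
Per-layer scan time = 56224.5 / 4340 = 12.955 s.
Time per layer: 12.955 + 5.99 → 18.945 s.
Build time = 2300 × 18.945 = 43573.5 s = 12.10 hours.

12.10 hours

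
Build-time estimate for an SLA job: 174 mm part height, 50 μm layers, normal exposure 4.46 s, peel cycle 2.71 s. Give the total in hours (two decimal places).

6.93 hours

Layer count = ceil(174 / 0.05) = 3480.
Cycle time = 4.46 + 2.71 = 7.17 s.
Build time: 3480 × 7.17 s = 24951.6 s, i.e. 6.93 hours.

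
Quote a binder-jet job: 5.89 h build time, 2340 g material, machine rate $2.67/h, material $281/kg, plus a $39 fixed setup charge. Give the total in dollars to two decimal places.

Machine cost = 2.67 × 5.89, so $15.7263.
Material cost = 281 × 2340/1000, so $657.54.
Adding setup: 15.7263 + 657.54 + 39 → 712.2663 ≈ $712.27.

$712.27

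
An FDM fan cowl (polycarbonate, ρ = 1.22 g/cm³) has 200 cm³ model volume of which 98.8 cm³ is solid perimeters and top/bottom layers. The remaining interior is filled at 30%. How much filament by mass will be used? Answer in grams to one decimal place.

157.6 g

Infill region = 200 − 98.8 = 101.2 cm³.
Infill volume = 0.30 × 101.2 = 30.36 cm³.
Deposited volume: 98.8 + 30.36 → 129.16 cm³.
Mass = 129.16 × 1.22, so 157.5752 g.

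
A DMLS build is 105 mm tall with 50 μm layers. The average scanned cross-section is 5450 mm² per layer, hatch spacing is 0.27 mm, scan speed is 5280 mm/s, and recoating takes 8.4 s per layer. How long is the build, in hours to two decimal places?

Number of layers: 105 / 0.05 → 2100 (rounded up).
Per-layer scan distance = 5450 / 0.27, so 20185.2 mm.
Per-layer scan time = 20185.2 / 5280 = 3.823 s.
Time per layer = 3.823 + 8.4, so 12.223 s.
2100 layers × 12.223 s/layer = 25668.3 s, i.e. 7.13 hours.

7.13 hours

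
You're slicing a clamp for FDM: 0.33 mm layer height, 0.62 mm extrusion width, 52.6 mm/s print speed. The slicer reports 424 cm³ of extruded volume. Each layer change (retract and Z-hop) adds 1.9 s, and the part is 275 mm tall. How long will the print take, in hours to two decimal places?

11.38 hours

Extrusion cross-section = 0.33 × 0.62, so 0.2046 mm².
Toolpath length = 424 cm³ / 0.2046 mm² = 424000 / 0.2046 = 2072336.3 mm.
Print-move time = 2072336.3 / 52.6 = 39398 s.
Number of layers: 275 / 0.33 → 834 (rounded up).
Layer-change overhead = 834 × 1.9 = 1584.6 s.
Total = 39398 + 1584.6 = 40982.6 s = 11.38 hours.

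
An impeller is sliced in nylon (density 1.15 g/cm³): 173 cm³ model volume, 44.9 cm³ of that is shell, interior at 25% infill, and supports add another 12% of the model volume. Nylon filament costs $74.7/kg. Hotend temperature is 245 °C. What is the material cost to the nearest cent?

Infill region = 173 − 44.9, so 128.1 cm³.
Infill deposited = 0.25 × 128.1 = 32.025 cm³.
Support = 0.12 × 173, so 20.76 cm³.
Deposited volume = 44.9 + 32.025 + 20.76 = 97.685 cm³.
Mass = 97.685 × 1.15, so 112.33775 g.
Cost = 112.33775 g / 1000 × $74.7/kg = $8.39.

$8.39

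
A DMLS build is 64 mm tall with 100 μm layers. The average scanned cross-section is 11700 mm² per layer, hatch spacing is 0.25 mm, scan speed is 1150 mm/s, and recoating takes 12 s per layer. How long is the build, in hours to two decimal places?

Layer count = ceil(64 / 0.1) = 640.
Scan path per layer = 11700 / 0.25 = 46800 mm.
Per-layer scan time: 46800 / 1150 → 40.6957 s.
Per-layer time = 40.6957 + 12, so 52.6957 s.
Build time = 640 × 52.6957 = 33725.248 s = 9.37 hours.

9.37 hours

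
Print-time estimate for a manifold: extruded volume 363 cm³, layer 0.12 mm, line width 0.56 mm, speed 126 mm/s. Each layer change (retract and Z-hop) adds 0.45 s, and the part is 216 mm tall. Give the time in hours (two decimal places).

12.13 hours

Bead cross-section = 0.12 × 0.56, so 0.0672 mm².
Toolpath length = 363 cm³ / 0.0672 mm² = 363000 / 0.0672 = 5401785.7 mm.
Extrusion time: 5401785.7 / 126 → 42871.3 s.
Layer count = ceil(216 / 0.12) = 1800.
Z-hop total = 1800 × 0.45, so 810 s.
Altogether 42871.3 + 810 = 43681.3 s, i.e. 12.13 hours.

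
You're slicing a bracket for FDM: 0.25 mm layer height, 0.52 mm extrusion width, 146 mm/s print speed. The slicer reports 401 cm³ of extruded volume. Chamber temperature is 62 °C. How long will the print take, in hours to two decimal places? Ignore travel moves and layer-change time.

5.87 hours

Extrusion cross-section = 0.25 × 0.52 = 0.13 mm².
Toolpath length = 401 cm³ / 0.13 mm² = 401000 / 0.13 = 3084615.4 mm.
Extrusion time = 3084615.4 / 146, so 21127.5 s.
21127.5 s = 5.87 hours.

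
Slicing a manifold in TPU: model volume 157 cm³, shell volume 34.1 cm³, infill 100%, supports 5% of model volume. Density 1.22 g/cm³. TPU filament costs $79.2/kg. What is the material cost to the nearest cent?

Interior volume = 157 − 34.1 = 122.9 cm³.
Infill deposited = 1.00 × 122.9 = 122.9 cm³.
Support: 0.05 × 157 → 7.85 cm³.
Deposited volume: 34.1 + 122.9 + 7.85 → 164.85 cm³.
Mass = 164.85 × 1.22, so 201.117 g.
At $79.2/kg: 201.117/1000 × 79.2 = $15.93.

$15.93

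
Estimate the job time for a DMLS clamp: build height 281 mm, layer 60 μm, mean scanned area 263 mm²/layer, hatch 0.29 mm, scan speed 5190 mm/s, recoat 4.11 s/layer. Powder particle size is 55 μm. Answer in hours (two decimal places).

Layers = ⌈281/0.06⌉ = 4684.
Per-layer scan distance = 263 / 0.29, so 906.9 mm.
Scan time per layer = 906.9 / 5190 = 0.1747 s.
Time per layer = 0.1747 + 4.11, so 4.2847 s.
4684 layers × 4.2847 s/layer = 20069.5348 s, i.e. 5.57 hours.

5.57 hours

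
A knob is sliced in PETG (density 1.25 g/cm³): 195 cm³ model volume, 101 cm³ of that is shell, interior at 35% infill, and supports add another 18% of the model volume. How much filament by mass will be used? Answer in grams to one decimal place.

Infill region = 195 − 101 = 94 cm³.
Deposited infill = 0.35 × 94, so 32.9 cm³.
Support = 0.18 × 195 = 35.1 cm³.
Total printed volume = 101 + 32.9 + 35.1, so 169 cm³.
Mass = 169 × 1.25 = 211.25 g.

211.3 g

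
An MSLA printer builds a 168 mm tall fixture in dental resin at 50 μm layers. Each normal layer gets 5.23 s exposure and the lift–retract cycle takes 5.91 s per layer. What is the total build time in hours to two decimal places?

Layer count = ceil(168 / 0.05) = 3360.
Each layer takes = 5.23 + 5.91, so 11.14 s.
Total = 3360 × 11.14 = 37430.4 s = 10.40 hours.

10.40 hours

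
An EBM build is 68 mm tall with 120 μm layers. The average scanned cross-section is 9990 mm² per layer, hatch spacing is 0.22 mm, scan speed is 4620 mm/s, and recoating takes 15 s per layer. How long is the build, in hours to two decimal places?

Number of layers: 68 / 0.12 → 567 (rounded up).
Hatch length per layer = 9990 / 0.22 = 45409.1 mm.
Scan time per layer = 45409.1 / 4620, so 9.8288 s.
Layer cycle = 9.8288 + 15, so 24.8288 s.
Build time = 567 × 24.8288 = 14077.9296 s = 3.91 hours.

3.91 hours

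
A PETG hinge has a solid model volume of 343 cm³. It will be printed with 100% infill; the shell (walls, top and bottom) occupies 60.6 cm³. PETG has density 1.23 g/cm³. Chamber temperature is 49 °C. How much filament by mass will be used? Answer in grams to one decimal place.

Interior volume = 343 − 60.6, so 282.4 cm³.
Deposited infill = 1.00 × 282.4, so 282.4 cm³.
Deposited volume = 60.6 + 282.4, so 343 cm³.
Mass = 343 × 1.23, so 421.89 g.

421.9 g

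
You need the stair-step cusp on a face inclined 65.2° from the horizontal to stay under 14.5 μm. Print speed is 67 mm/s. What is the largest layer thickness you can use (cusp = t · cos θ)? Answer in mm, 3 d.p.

0.035 mm

t = h_c / cos θ = 0.0145 / 0.4195 = 0.035 mm.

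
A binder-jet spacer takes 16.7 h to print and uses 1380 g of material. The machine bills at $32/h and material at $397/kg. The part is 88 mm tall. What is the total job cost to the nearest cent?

$1082.26

Machine cost = 32 × 16.7 = $534.40.
Material cost = 397 × 1380/1000, so $547.86.
Total = 534.40 + 547.86 = $1082.26.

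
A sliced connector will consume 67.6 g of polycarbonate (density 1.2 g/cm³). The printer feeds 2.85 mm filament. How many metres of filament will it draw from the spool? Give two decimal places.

Volume = 67.6 g / 1.2 g·cm⁻³ = 56.3333 cm³ = 56333.3 mm³.
Cross-section of 2.85 mm filament: π·(2.85/2)² = 6.3794 mm².
L = V/A = 56333.3/6.3794 = 8830.5 mm → 8.83 m.

8.83 m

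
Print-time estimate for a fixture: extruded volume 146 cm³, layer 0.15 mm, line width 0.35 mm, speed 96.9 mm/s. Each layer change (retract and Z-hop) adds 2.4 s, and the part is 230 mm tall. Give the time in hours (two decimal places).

Bead cross-section = 0.15 × 0.35 = 0.0525 mm².
Path length: 146000 mm³ / 0.0525 mm² → 2780952.4 mm.
Extrusion time: 2780952.4 / 96.9 → 28699.2 s.
Number of layers: 230 / 0.15 → 1534 (rounded up).
Non-print overhead = 1534 × 2.4, so 3681.6 s.
Total = 28699.2 + 3681.6 = 32380.8 s = 8.99 hours.

8.99 hours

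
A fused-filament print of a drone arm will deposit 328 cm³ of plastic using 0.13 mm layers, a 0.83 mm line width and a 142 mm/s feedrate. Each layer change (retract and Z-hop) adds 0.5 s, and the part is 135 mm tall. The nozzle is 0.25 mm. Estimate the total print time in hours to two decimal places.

Extrusion cross-section = 0.13 × 0.83 = 0.1079 mm².
Total extruded path = 328000/0.1079 = 3039851.7 mm.
Time extruding = 3039851.7 / 142, so 21407.4 s.
Layer count = ceil(135 / 0.13) = 1039.
Z-hop total: 1039 × 0.5 → 519.5 s.
Altogether 21407.4 + 519.5 = 21926.9 s, i.e. 6.09 hours.

6.09 hours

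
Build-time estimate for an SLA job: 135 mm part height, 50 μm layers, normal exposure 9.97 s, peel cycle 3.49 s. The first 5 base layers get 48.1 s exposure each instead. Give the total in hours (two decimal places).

10.15 hours

Layer count = ceil(135 / 0.05) = 2700.
Bottom layers = 5 × (48.1 + 3.49) = 257.95 s.
Remaining layers = 2695 × (9.97 + 3.49), so 36274.7 s.
Total = 257.95 + 36274.7 = 36532.65 s = 10.15 hours.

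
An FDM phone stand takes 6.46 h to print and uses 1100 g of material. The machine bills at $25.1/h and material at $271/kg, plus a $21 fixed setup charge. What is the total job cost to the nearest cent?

$481.25

Time charge: 25.1 × 6.46 → $162.146.
Feedstock cost = 271 × 1100/1000, so $298.10.
Total = 162.146 + 298.10 + 21 = 481.246 ≈ $481.25.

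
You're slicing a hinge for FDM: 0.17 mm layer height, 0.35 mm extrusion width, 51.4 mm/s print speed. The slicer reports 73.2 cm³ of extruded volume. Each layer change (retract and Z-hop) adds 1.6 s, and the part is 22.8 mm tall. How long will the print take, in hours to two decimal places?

Extrusion cross-section = 0.17 × 0.35, so 0.0595 mm².
Toolpath length = 73.2 cm³ / 0.0595 mm² = 73200 / 0.0595 = 1230252.1 mm.
Time extruding: 1230252.1 / 51.4 → 23934.9 s.
Number of layers: 22.8 / 0.17 → 135 (rounded up).
Layer-change overhead: 135 × 1.6 → 216 s.
Total = 23934.9 + 216 = 24150.9 s = 6.71 hours.

6.71 hours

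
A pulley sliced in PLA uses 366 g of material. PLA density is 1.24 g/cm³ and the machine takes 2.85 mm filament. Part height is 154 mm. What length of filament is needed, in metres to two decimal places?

Extruded volume: 366/1.24 = 295.1613 cm³ (295161.3 mm³).
Filament cross-section = π × (2.85/2)² = 6.3794 mm².
Length = 295161.3 / 6.3794 = 46267.88 mm = 46.27 m.

46.27 m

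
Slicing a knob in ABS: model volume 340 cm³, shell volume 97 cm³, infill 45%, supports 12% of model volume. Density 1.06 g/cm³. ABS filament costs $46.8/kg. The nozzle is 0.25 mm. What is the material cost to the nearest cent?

Volume inside the shell = 340 − 97 = 243 cm³.
Deposited infill = 0.45 × 243 = 109.35 cm³.
Support = 0.12 × 340, so 40.8 cm³.
Total extruded = 97 + 109.35 + 40.8, so 247.15 cm³.
Mass: 247.15 × 1.06 → 261.979 g.
Cost = 261.979 g / 1000 × $46.8/kg = $12.26.

$12.26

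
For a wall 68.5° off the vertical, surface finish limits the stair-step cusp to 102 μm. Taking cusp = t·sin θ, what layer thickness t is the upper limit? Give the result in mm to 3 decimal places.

0.110 mm

Layer height = cusp / sin(68.5°) = 0.102 / 0.9304 = 0.110 mm.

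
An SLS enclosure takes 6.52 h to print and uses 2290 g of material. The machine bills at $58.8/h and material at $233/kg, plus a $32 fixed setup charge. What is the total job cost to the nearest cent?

$948.95

Time charge = 58.8 × 6.52, so $383.376.
Feedstock cost = 233 × 2290/1000, so $533.57.
Adding setup: 383.376 + 533.57 + 32 → 948.946 ≈ $948.95.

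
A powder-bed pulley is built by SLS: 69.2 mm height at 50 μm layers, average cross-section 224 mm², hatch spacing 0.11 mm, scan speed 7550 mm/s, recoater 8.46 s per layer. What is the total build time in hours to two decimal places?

3.36 hours

Number of layers: 69.2 / 0.05 → 1384 (rounded up).
Scan path per layer: 224 / 0.11 → 2036.4 mm.
Per-layer scan time = 2036.4 / 7550, so 0.2697 s.
Time per layer: 0.2697 + 8.46 → 8.7297 s.
Build time = 1384 × 8.7297 = 12081.9048 s = 3.36 hours.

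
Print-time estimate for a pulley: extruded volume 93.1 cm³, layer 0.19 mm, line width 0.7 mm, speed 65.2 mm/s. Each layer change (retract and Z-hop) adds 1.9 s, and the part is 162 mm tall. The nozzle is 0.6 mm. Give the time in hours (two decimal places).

3.43 hours

Bead cross-section: 0.19 × 0.7 → 0.133 mm².
Total extruded path = 93100/0.133 = 700000 mm.
Print-move time = 700000 / 65.2, so 10736.2 s.
Layer count = ceil(162 / 0.19) = 853.
Z-hop total = 853 × 1.9 = 1620.7 s.
Total = 10736.2 + 1620.7 = 12356.9 s = 3.43 hours.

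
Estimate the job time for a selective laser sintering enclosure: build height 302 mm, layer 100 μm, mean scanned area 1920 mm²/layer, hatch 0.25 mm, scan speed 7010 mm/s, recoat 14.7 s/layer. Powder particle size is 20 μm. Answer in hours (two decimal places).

Layers = ⌈302/0.1⌉ = 3020.
Hatch length per layer = 1920 / 0.25 = 7680 mm.
Scan time per layer = 7680 / 7010, so 1.0956 s.
Time per layer: 1.0956 + 14.7 → 15.7956 s.
3020 layers × 15.7956 s/layer = 47702.712 s, i.e. 13.25 hours.

13.25 hours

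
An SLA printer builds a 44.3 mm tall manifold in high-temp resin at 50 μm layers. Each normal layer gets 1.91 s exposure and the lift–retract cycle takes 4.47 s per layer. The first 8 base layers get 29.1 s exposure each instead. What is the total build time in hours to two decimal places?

1.63 hours

Layer count = ceil(44.3 / 0.05) = 886.
Bottom layers = 8 × (29.1 + 4.47) = 268.56 s.
Normal layers = 878 × (1.91 + 4.47), so 5601.64 s.
Sum: 268.56 + 5601.64 = 5870.2 s → 1.63 hours.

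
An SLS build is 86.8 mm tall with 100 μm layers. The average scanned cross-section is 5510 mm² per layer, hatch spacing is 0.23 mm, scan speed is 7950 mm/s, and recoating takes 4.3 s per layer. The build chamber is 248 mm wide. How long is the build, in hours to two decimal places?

1.76 hours

Layers = ⌈86.8/0.1⌉ = 868.
Hatch length per layer = 5510 / 0.23, so 23956.5 mm.
Laser time per layer = 23956.5 / 7950, so 3.0134 s.
Time per layer = 3.0134 + 4.3 = 7.3134 s.
Total: 868 × 7.3134 s = 6348.0312 s → 1.76 hours.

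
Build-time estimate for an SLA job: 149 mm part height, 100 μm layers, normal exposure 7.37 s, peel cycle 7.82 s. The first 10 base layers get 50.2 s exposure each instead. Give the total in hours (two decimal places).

Layers = ⌈149/0.1⌉ = 1490.
Burn-in layers = 10 × (50.2 + 7.82) = 580.2 s.
Remaining layers = 1480 × (7.37 + 7.82) = 22481.2 s.
Total = 580.2 + 22481.2 = 23061.4 s = 6.41 hours.

6.41 hours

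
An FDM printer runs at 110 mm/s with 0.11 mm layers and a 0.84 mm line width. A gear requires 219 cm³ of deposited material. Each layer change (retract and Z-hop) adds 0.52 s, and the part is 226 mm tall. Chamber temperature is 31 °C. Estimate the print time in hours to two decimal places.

6.28 hours

Bead cross-section: 0.11 × 0.84 → 0.0924 mm².
Total extruded path = 219000/0.0924 = 2370129.9 mm.
Extrusion time: 2370129.9 / 110 → 21546.6 s.
Layer count = ceil(226 / 0.11) = 2055.
Non-print overhead: 2055 × 0.52 → 1068.6 s.
Altogether 21546.6 + 1068.6 = 22615.2 s, i.e. 6.28 hours.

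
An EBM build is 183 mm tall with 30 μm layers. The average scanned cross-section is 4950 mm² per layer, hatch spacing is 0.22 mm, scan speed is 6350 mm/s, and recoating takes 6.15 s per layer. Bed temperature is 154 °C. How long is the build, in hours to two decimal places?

Layers = ⌈183/0.03⌉ = 6100.
Per-layer scan distance = 4950 / 0.22, so 22500 mm.
Beam time per layer: 22500 / 6350 → 3.5433 s.
Time per layer = 3.5433 + 6.15 = 9.6933 s.
Total: 6100 × 9.6933 s = 59129.13 s → 16.42 hours.

16.42 hours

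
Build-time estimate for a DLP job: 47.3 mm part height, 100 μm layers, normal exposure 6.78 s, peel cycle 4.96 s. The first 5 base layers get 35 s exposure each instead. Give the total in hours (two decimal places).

1.58 hours

Layers = ⌈47.3/0.1⌉ = 473.
Base layers = 5 × (35 + 4.96) = 199.8 s.
Remaining layers: 468 × (6.78 + 4.96) → 5494.32 s.
Total = 199.8 + 5494.32 = 5694.12 s = 1.58 hours.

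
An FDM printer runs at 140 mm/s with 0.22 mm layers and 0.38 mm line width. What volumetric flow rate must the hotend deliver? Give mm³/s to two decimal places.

11.70

A: 0.22 × 0.38 → 0.0836 mm².
Volumetric flow = 140 × 0.0836 = 11.70 mm³/s.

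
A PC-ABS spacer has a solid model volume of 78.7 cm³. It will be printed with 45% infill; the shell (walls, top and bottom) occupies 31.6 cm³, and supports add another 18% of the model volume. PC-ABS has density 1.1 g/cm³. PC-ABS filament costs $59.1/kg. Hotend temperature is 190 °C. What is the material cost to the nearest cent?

Interior volume = 78.7 − 31.6, so 47.1 cm³.
Infill deposited = 0.45 × 47.1, so 21.195 cm³.
Support: 0.18 × 78.7 → 14.166 cm³.
Deposited volume = 31.6 + 21.195 + 14.166 = 66.961 cm³.
Mass = 66.961 × 1.1, so 73.6571 g.
At $59.1/kg: 73.6571/1000 × 59.1 = $4.35.

$4.35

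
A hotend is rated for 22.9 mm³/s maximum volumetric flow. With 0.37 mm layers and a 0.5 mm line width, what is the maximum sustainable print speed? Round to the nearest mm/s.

124 mm/s

Bead cross-section = 0.37 × 0.5 = 0.185 mm².
Max speed = 22.9 / 0.185 = 123.78 ≈ 124 mm/s.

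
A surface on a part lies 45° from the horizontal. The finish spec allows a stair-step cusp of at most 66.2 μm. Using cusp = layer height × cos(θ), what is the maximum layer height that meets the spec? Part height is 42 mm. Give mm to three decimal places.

cos(45°) = 0.7071; t_max = 0.0662/0.7071 = 0.094 mm.

0.094 mm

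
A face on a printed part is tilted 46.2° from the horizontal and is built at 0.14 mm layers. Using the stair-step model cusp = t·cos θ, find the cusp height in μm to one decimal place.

h_c = t·cos θ = 0.14 × 0.6921 = 0.096894 mm (96.9 μm).

96.9 μm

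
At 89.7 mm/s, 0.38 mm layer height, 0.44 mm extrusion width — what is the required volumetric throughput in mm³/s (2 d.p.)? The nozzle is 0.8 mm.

15.00

Extrusion cross-section = 0.38 × 0.44, so 0.1672 mm².
Q = v·A = 89.7 × 0.1672 = 15.00 mm³/s.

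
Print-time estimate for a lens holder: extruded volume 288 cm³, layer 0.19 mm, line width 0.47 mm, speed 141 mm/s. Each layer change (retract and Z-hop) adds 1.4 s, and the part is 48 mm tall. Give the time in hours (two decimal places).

Extrusion cross-section = 0.19 × 0.47 = 0.0893 mm².
Path length: 288000 mm³ / 0.0893 mm² → 3225084 mm.
Print-move time = 3225084 / 141 = 22872.9 s.
Layers = ⌈48/0.19⌉ = 253.
Non-print overhead: 253 × 1.4 → 354.2 s.
Altogether 22872.9 + 354.2 = 23227.1 s, i.e. 6.45 hours.

6.45 hours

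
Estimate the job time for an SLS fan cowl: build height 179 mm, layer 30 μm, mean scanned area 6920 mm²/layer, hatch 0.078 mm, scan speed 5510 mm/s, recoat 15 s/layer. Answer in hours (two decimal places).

Layers = ⌈179/0.03⌉ = 5967.
Hatch length per layer: 6920 / 0.078 → 88717.9 mm.
Scan time per layer: 88717.9 / 5510 → 16.1013 s.
Layer cycle = 16.1013 + 15, so 31.1013 s.
5967 layers × 31.1013 s/layer = 185581.4571 s, i.e. 51.55 hours.

51.55 hours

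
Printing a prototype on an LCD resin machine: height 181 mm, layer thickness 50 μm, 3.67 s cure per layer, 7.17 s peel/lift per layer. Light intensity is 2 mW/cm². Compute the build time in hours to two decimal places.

Layer count = ceil(181 / 0.05) = 3620.
Cycle time = 3.67 + 7.17 = 10.84 s.
Total = 3620 × 10.84 = 39240.8 s = 10.90 hours.

10.90 hours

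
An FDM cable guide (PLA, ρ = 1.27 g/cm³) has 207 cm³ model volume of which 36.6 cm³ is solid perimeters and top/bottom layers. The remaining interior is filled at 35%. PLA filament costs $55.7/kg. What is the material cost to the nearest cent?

Interior volume = 207 − 36.6 = 170.4 cm³.
Infill deposited = 0.35 × 170.4, so 59.64 cm³.
Total extruded = 36.6 + 59.64, so 96.24 cm³.
Mass = 96.24 × 1.27 = 122.2248 g.
Cost = 122.2248 g / 1000 × $55.7/kg = $6.81.

$6.81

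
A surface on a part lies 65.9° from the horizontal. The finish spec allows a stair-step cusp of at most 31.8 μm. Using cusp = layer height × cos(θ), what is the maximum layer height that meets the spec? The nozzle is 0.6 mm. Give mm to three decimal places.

cos(65.9°) = 0.4083; t_max = 0.0318/0.4083 = 0.078 mm.

0.078 mm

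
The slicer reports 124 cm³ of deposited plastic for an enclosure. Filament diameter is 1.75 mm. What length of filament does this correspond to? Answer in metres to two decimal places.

Cross-section of 1.75 mm filament: π·(1.75/2)² = 2.4053 mm².
L = 124000 mm³ / 2.4053 mm² = 51552.82 mm, i.e. 51.55 m.

51.55 m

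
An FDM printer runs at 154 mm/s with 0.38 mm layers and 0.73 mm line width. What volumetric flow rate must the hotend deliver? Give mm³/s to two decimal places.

Bead cross-section = 0.38 × 0.73, so 0.2774 mm².
Volumetric flow = 154 × 0.2774 = 42.72 mm³/s.

42.72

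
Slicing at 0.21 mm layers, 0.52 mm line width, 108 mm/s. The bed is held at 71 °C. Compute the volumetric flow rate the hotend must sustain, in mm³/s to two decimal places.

11.79

Bead cross-section = 0.21 × 0.52 = 0.1092 mm².
Volumetric flow = 108 × 0.1092 = 11.79 mm³/s.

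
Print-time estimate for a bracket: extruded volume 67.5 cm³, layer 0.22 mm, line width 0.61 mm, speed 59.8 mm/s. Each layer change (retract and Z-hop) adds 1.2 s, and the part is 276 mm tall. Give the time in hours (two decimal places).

Line area = 0.22 × 0.61, so 0.1342 mm².
Toolpath length = 67.5 cm³ / 0.1342 mm² = 67500 / 0.1342 = 502980.6 mm.
Extrusion time: 502980.6 / 59.8 → 8411 s.
Number of layers: 276 / 0.22 → 1255 (rounded up).
Z-hop total = 1255 × 1.2 = 1506 s.
Total = 8411 + 1506 = 9917 s = 2.75 hours.

2.75 hours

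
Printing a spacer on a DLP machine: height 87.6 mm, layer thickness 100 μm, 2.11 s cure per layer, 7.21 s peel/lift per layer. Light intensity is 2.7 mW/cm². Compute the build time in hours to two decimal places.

Number of layers: 87.6 / 0.1 → 876 (rounded up).
Per-layer time: 2.11 + 7.21 → 9.32 s.
Total = 876 × 9.32 = 8164.32 s = 2.27 hours.

2.27 hours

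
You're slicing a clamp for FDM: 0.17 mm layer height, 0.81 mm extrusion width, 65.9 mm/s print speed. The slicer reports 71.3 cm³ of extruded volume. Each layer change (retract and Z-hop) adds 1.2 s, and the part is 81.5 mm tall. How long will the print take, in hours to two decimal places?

Bead cross-section: 0.17 × 0.81 → 0.1377 mm².
Total extruded path = 71300/0.1377 = 517792.3 mm.
Time extruding: 517792.3 / 65.9 → 7857.2 s.
Number of layers: 81.5 / 0.17 → 480 (rounded up).
Z-hop total = 480 × 1.2 = 576 s.
Total = 7857.2 + 576 = 8433.2 s = 2.34 hours.

2.34 hours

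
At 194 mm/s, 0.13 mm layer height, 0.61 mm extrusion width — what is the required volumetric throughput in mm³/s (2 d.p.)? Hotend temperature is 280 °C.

15.38

A = 0.13 × 0.61, so 0.0793 mm².
Volumetric flow = 194 × 0.0793 = 15.38 mm³/s.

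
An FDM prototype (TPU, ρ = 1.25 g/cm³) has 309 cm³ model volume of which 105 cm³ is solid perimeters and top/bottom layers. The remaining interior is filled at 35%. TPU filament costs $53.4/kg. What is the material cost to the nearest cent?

$11.77

Interior volume = 309 − 105 = 204 cm³.
Deposited infill: 0.35 × 204 → 71.4 cm³.
Total extruded = 105 + 71.4, so 176.4 cm³.
Mass = 176.4 × 1.25 = 220.5 g.
Cost = 220.5 g / 1000 × $53.4/kg = $11.77.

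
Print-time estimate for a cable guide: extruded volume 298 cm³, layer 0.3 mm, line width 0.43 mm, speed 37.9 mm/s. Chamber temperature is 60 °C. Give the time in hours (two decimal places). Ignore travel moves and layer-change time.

16.93 hours

Extrusion cross-section = 0.3 × 0.43 = 0.129 mm².
Path length: 298000 mm³ / 0.129 mm² → 2310077.5 mm.
Time extruding = 2310077.5 / 37.9, so 60951.9 s.
In the requested units: 60951.9 s = 16.93 hours.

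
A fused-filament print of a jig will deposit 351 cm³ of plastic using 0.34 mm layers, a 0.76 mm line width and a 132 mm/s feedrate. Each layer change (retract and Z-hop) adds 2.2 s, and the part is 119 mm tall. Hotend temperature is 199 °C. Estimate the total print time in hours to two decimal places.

Bead cross-section = 0.34 × 0.76 = 0.2584 mm².
Path length: 351000 mm³ / 0.2584 mm² → 1358359.1 mm.
Time extruding: 1358359.1 / 132 → 10290.6 s.
Layers = ⌈119/0.34⌉ = 350.
Z-hop total = 350 × 2.2 = 770 s.
Altogether 10290.6 + 770 = 11060.6 s, i.e. 3.07 hours.

3.07 hours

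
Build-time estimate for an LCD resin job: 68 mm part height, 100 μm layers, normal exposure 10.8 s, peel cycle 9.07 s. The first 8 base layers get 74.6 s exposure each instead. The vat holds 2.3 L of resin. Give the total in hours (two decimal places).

3.90 hours

Layers = ⌈68/0.1⌉ = 680.
Burn-in layers = 8 × (74.6 + 9.07) = 669.36 s.
Regular layers: 672 × (10.8 + 9.07) → 13352.64 s.
Total = 669.36 + 13352.64 = 14022 s = 3.90 hours.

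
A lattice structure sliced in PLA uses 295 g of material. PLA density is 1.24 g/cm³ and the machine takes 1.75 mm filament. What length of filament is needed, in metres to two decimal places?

98.91 m

Volume = 295 g / 1.24 g·cm⁻³ = 237.9032 cm³ = 237903.2 mm³.
A = π r² = π × 0.875² = 2.4053 mm².
L = V/A = 237903.2/2.4053 = 98907.91 mm → 98.91 m.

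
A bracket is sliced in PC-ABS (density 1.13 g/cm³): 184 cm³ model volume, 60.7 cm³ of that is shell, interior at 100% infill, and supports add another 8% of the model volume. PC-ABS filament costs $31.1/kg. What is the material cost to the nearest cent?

$6.98

Interior volume = 184 − 60.7 = 123.3 cm³.
Deposited infill = 1.00 × 123.3, so 123.3 cm³.
Support: 0.08 × 184 → 14.72 cm³.
Deposited volume = 60.7 + 123.3 + 14.72 = 198.72 cm³.
Mass = 198.72 × 1.13 = 224.5536 g.
At $31.1/kg: 224.5536/1000 × 31.1 = $6.98.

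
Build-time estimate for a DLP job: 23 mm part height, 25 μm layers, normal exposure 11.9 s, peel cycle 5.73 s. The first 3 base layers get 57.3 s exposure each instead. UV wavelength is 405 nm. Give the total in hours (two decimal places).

Number of layers: 23 / 0.025 → 920 (rounded up).
Base layers: 3 × (57.3 + 5.73) → 189.09 s.
Remaining layers = 917 × (11.9 + 5.73) = 16166.71 s.
Sum: 189.09 + 16166.71 = 16355.8 s → 4.54 hours.

4.54 hours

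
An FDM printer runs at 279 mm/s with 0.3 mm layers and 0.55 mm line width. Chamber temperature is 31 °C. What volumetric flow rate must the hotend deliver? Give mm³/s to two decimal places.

46.04

Extrusion cross-section = 0.3 × 0.55 = 0.165 mm².
Q = v·A = 279 × 0.165 = 46.04 mm³/s.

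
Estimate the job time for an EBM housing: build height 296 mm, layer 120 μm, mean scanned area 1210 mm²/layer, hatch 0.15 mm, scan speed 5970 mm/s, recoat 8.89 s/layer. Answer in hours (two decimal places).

Layer count = ceil(296 / 0.12) = 2467.
Per-layer scan distance: 1210 / 0.15 → 8066.7 mm.
Scan time per layer = 8066.7 / 5970, so 1.3512 s.
Layer cycle: 1.3512 + 8.89 → 10.2412 s.
Total: 2467 × 10.2412 s = 25265.0404 s → 7.02 hours.

7.02 hours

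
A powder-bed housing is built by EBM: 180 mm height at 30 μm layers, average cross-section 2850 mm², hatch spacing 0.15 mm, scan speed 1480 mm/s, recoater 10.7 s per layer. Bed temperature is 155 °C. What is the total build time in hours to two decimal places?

39.23 hours

Layer count = ceil(180 / 0.03) = 6000.
Scan path per layer = 2850 / 0.15 = 19000 mm.
Beam time per layer = 19000 / 1480, so 12.8378 s.
Per-layer time: 12.8378 + 10.7 → 23.5378 s.
Total: 6000 × 23.5378 s = 141226.8 s → 39.23 hours.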